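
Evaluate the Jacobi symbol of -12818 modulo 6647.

0

(-12818|6647)
  = (476|6647)    [-12818 ≡ 476 mod 6647]
  = (119|6647)    [6647 ≡ 7 mod 8 ⇒ (2|6647)^2 = +1]
  = -(6647|119)    [QR: both ≡ 3 mod 4, sign flips]
  = -(102|119)    [6647 ≡ 102 mod 119]
  = -(51|119)    [119 ≡ 7 mod 8 ⇒ (2|119) = +1]
  = (119|51)    [QR: both ≡ 3 mod 4, sign flips]
  = (17|51)    [119 ≡ 17 mod 51]
  = (51|17)    [QR: 17 ≡ 1 mod 4, sign kept]
  = (0|17)    [51 ≡ 0 mod 17]
  = 0    [numerator 0, gcd > 1]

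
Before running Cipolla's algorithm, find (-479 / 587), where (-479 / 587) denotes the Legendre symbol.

(-479 / 587)
  = -(479 / 587)    [587 ≡ 3 mod 4 ⇒ (-1 / 587) = -1]
  = (587 / 479)    [QR: both ≡ 3 mod 4, sign flips]
  = (108 / 479)    [587 ≡ 108 mod 479]
  = (27 / 479)    [479 ≡ 7 mod 8 ⇒ (2 / 479)^2 = +1]
  = -(479 / 27)    [QR: both ≡ 3 mod 4, sign flips]
  = -(20 / 27)    [479 ≡ 20 mod 27]
  = -(5 / 27)    [27 ≡ 3 mod 8 ⇒ (2 / 27)^2 = +1]
  = -(27 / 5)    [QR: 5 ≡ 1 mod 4, sign kept]
  = -(2 / 5)    [27 ≡ 2 mod 5]
  = (1 / 5)    [5 ≡ 5 mod 8 ⇒ (2 / 5) = -1]
  = 1    [(1 / 5) = 1]

1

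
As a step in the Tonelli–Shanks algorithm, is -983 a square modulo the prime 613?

Pull out -1: (-983/613) = (-1/613)·(983/613). Since 613 ≡ 1 (mod 4), (-1/613) = +1. Now have (983/613).
Reduce the numerator: 983 ≡ 370 (mod 613), so (983/613) = (370/613).
Factor out 2: 370 = 2·185. Since 613 ≡ 5 (mod 8), (2/613) = -1. Now have -(185/613).
185 ≡ 1 (mod 4), so quadratic reciprocity gives (185/613) = (613/185). Reduce: 613 ≡ 58 (mod 185). Now have -(58/185).
Factor out 2: 58 = 2·29. Since 185 ≡ 1 (mod 8), (2/185) = +1. Now have -(29/185).
29 ≡ 1 (mod 4), so quadratic reciprocity gives (29/185) = (185/29). Reduce: 185 ≡ 11 (mod 29). Now have -(11/29).
29 ≡ 1 (mod 4), so quadratic reciprocity gives (11/29) = (29/11). Reduce: 29 ≡ 7 (mod 11). Now have -(7/11).
Both 7 ≡ 3 and 11 ≡ 3 (mod 4), so reciprocity gives (7/11) = -(11/7). Reduce: 11 ≡ 4 (mod 7). Now have (4/7).
Factor out 2: 4 = 2^2. Since 7 ≡ 7 (mod 8), (2/7) = +1, and (2/7)^2 = +1. Now have (1/7).
(1/7) = 1. Collecting the sign factors: 1.
The Legendre symbol is 1, so x^2 ≡ -983 (mod 613) has solution.

yes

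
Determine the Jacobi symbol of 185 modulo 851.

(185/851)
  = (851/185)    [QR: 185 ≡ 1 mod 4, sign kept]
  = (111/185)    [851 ≡ 111 mod 185]
  = (185/111)    [QR: 185 ≡ 1 mod 4, sign kept]
  = (74/111)    [185 ≡ 74 mod 111]
  = (37/111)    [111 ≡ 7 mod 8 ⇒ (2/111) = +1]
  = (111/37)    [QR: 37 ≡ 1 mod 4, sign kept]
  = (0/37)    [111 ≡ 0 mod 37]
  = 0    [numerator 0, gcd > 1]

0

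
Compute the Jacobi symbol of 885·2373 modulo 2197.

By multiplicativity, (885·2373|2197) = (885|2197)·(2373|2197).
First factor (885|2197):
885 ≡ 1 (mod 4), so quadratic reciprocity gives (885|2197) = (2197|885). Reduce: 2197 ≡ 427 (mod 885). Now have (427|885).
885 ≡ 1 (mod 4), so quadratic reciprocity gives (427|885) = (885|427). Reduce: 885 ≡ 31 (mod 427). Now have (31|427).
Both 31 ≡ 3 and 427 ≡ 3 (mod 4), so reciprocity gives (31|427) = -(427|31). Reduce: 427 ≡ 24 (mod 31). Now have -(24|31).
Factor out 2: 24 = 2^3·3. Since 31 ≡ 7 (mod 8), (2|31) = +1, and (2|31)^3 = +1. Now have -(3|31).
Both 3 ≡ 3 and 31 ≡ 3 (mod 4), so reciprocity gives (3|31) = -(31|3). Reduce: 31 ≡ 1 (mod 3). Now have (1|3).
(1|3) = 1. Collecting the sign factors: 1.
Second factor (2373|2197):
Reduce the numerator: 2373 ≡ 176 (mod 2197), so (2373|2197) = (176|2197).
Factor out 2: 176 = 2^4·11. Since 2197 ≡ 5 (mod 8), (2|2197) = -1, and (2|2197)^4 = +1. Now have (11|2197).
2197 ≡ 1 (mod 4), so quadratic reciprocity gives (11|2197) = (2197|11). Reduce: 2197 ≡ 8 (mod 11). Now have (8|11).
Factor out 2: 8 = 2^3. Since 11 ≡ 3 (mod 8), (2|11) = -1, and (2|11)^3 = -1. Now have -(1|11).
(1|11) = 1. Collecting the sign factors: -1.
Product: (1)·(-1) = -1.

-1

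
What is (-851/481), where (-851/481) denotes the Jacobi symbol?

(-851/481)
  = (111/481)    [-851 ≡ 111 mod 481]
  = (481/111)    [QR: 481 ≡ 1 mod 4, sign kept]
  = (37/111)    [481 ≡ 37 mod 111]
  = (111/37)    [QR: 37 ≡ 1 mod 4, sign kept]
  = (0/37)    [111 ≡ 0 mod 37]
  = 0    [numerator 0, gcd > 1]

0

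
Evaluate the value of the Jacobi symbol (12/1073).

Factor out 2: 12 = 2^2·3. Since 1073 ≡ 1 (mod 8), (2/1073) = +1, and (2/1073)^2 = +1. Now have (3/1073).
1073 ≡ 1 (mod 4), so quadratic reciprocity gives (3/1073) = (1073/3). Reduce: 1073 ≡ 2 (mod 3). Now have (2/3).
Factor out 2: 2 = 2. Since 3 ≡ 3 (mod 8), (2/3) = -1. Now have -(1/3).
(1/3) = 1. Collecting the sign factors: -1.

-1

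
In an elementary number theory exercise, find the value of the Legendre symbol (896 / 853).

(896 / 853)
  = (43 / 853)    [896 ≡ 43 mod 853]
  = (853 / 43)    [QR: 853 ≡ 1 mod 4, sign kept]
  = (36 / 43)    [853 ≡ 36 mod 43]
  = (9 / 43)    [43 ≡ 3 mod 8 ⇒ (2 / 43)^2 = +1]
  = (43 / 9)    [QR: 9 ≡ 1 mod 4, sign kept]
  = (7 / 9)    [43 ≡ 7 mod 9]
  = (9 / 7)    [QR: 9 ≡ 1 mod 4, sign kept]
  = (2 / 7)    [9 ≡ 2 mod 7]
  = (1 / 7)    [7 ≡ 7 mod 8 ⇒ (2 / 7) = +1]
  = 1    [(1 / 7) = 1]

1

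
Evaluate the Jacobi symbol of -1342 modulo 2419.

(-1342/2419)
  = (1077/2419)    [-1342 ≡ 1077 mod 2419]
  = (2419/1077)    [QR: 1077 ≡ 1 mod 4, sign kept]
  = (265/1077)    [2419 ≡ 265 mod 1077]
  = (1077/265)    [QR: 265 ≡ 1 mod 4, sign kept]
  = (17/265)    [1077 ≡ 17 mod 265]
  = (265/17)    [QR: 17 ≡ 1 mod 4, sign kept]
  = (10/17)    [265 ≡ 10 mod 17]
  = (5/17)    [17 ≡ 1 mod 8 ⇒ (2/17) = +1]
  = (17/5)    [QR: 5 ≡ 1 mod 4, sign kept]
  = (2/5)    [17 ≡ 2 mod 5]
  = -(1/5)    [5 ≡ 5 mod 8 ⇒ (2/5) = -1]
  = -1    [(1/5) = 1]

-1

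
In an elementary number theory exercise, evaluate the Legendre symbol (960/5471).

1

Factor out 2: 960 = 2^6·15. Since 5471 ≡ 7 (mod 8), (2/5471) = +1, and (2/5471)^6 = +1. Now have (15/5471).
Both 15 ≡ 3 and 5471 ≡ 3 (mod 4), so reciprocity gives (15/5471) = -(5471/15). Reduce: 5471 ≡ 11 (mod 15). Now have -(11/15).
Both 11 ≡ 3 and 15 ≡ 3 (mod 4), so reciprocity gives (11/15) = -(15/11). Reduce: 15 ≡ 4 (mod 11). Now have (4/11).
Factor out 2: 4 = 2^2. Since 11 ≡ 3 (mod 8), (2/11) = -1, and (2/11)^2 = +1. Now have (1/11).
(1/11) = 1. Collecting the sign factors: 1.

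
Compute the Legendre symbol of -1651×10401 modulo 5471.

1

By multiplicativity, (-1651·10401/5471) = (-1651/5471)·(10401/5471).
First factor (-1651/5471):
Reduce the numerator: -1651 ≡ 3820 (mod 5471), so (-1651/5471) = (3820/5471).
Factor out 2: 3820 = 2^2·955. Since 5471 ≡ 7 (mod 8), (2/5471) = +1, and (2/5471)^2 = +1. Now have (955/5471).
Both 955 ≡ 3 and 5471 ≡ 3 (mod 4), so reciprocity gives (955/5471) = -(5471/955). Reduce: 5471 ≡ 696 (mod 955). Now have -(696/955).
Factor out 2: 696 = 2^3·87. Since 955 ≡ 3 (mod 8), (2/955) = -1, and (2/955)^3 = -1. Now have (87/955).
Both 87 ≡ 3 and 955 ≡ 3 (mod 4), so reciprocity gives (87/955) = -(955/87). Reduce: 955 ≡ 85 (mod 87). Now have -(85/87).
85 ≡ 1 (mod 4), so quadratic reciprocity gives (85/87) = (87/85). Reduce: 87 ≡ 2 (mod 85). Now have -(2/85).
Factor out 2: 2 = 2. Since 85 ≡ 5 (mod 8), (2/85) = -1. Now have (1/85).
(1/85) = 1. Collecting the sign factors: 1.
Second factor (10401/5471):
Reduce the numerator: 10401 ≡ 4930 (mod 5471), so (10401/5471) = (4930/5471).
Factor out 2: 4930 = 2·2465. Since 5471 ≡ 7 (mod 8), (2/5471) = +1. Now have (2465/5471).
2465 ≡ 1 (mod 4), so quadratic reciprocity gives (2465/5471) = (5471/2465). Reduce: 5471 ≡ 541 (mod 2465). Now have (541/2465).
541 ≡ 1 (mod 4), so quadratic reciprocity gives (541/2465) = (2465/541). Reduce: 2465 ≡ 301 (mod 541). Now have (301/541).
301 ≡ 1 (mod 4), so quadratic reciprocity gives (301/541) = (541/301). Reduce: 541 ≡ 240 (mod 301). Now have (240/301).
Factor out 2: 240 = 2^4·15. Since 301 ≡ 5 (mod 8), (2/301) = -1, and (2/301)^4 = +1. Now have (15/301).
301 ≡ 1 (mod 4), so quadratic reciprocity gives (15/301) = (301/15). Reduce: 301 ≡ 1 (mod 15). Now have (1/15).
(1/15) = 1. Collecting the sign factors: 1.
Product: (1)·(1) = 1.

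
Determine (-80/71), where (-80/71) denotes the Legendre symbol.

(-80/71)
  = (62/71)    [-80 ≡ 62 mod 71]
  = (31/71)    [71 ≡ 7 mod 8 ⇒ (2/71) = +1]
  = -(71/31)    [QR: both ≡ 3 mod 4, sign flips]
  = -(9/31)    [71 ≡ 9 mod 31]
  = -(31/9)    [QR: 9 ≡ 1 mod 4, sign kept]
  = -(4/9)    [31 ≡ 4 mod 9]
  = -(1/9)    [9 ≡ 1 mod 8 ⇒ (2/9)^2 = +1]
  = -1    [(1/9) = 1]

-1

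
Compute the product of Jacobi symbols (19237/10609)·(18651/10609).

By multiplicativity, (19237·18651/10609) = (19237/10609)·(18651/10609).
First factor (19237/10609):
(19237/10609)
  = (8628/10609)    [19237 ≡ 8628 mod 10609]
  = (2157/10609)    [10609 ≡ 1 mod 8 ⇒ (2/10609)^2 = +1]
  = (10609/2157)    [QR: 2157 ≡ 1 mod 4, sign kept]
  = (1981/2157)    [10609 ≡ 1981 mod 2157]
  = (2157/1981)    [QR: 1981 ≡ 1 mod 4, sign kept]
  = (176/1981)    [2157 ≡ 176 mod 1981]
  = (11/1981)    [1981 ≡ 5 mod 8 ⇒ (2/1981)^4 = +1]
  = (1981/11)    [QR: 1981 ≡ 1 mod 4, sign kept]
  = (1/11)    [1981 ≡ 1 mod 11]
  = 1    [(1/11) = 1]
Second factor (18651/10609):
(18651/10609)
  = (8042/10609)    [18651 ≡ 8042 mod 10609]
  = (4021/10609)    [10609 ≡ 1 mod 8 ⇒ (2/10609) = +1]
  = (10609/4021)    [QR: 4021 ≡ 1 mod 4, sign kept]
  = (2567/4021)    [10609 ≡ 2567 mod 4021]
  = (4021/2567)    [QR: 4021 ≡ 1 mod 4, sign kept]
  = (1454/2567)    [4021 ≡ 1454 mod 2567]
  = (727/2567)    [2567 ≡ 7 mod 8 ⇒ (2/2567) = +1]
  = -(2567/727)    [QR: both ≡ 3 mod 4, sign flips]
  = -(386/727)    [2567 ≡ 386 mod 727]
  = -(193/727)    [727 ≡ 7 mod 8 ⇒ (2/727) = +1]
  = -(727/193)    [QR: 193 ≡ 1 mod 4, sign kept]
  = -(148/193)    [727 ≡ 148 mod 193]
  = -(37/193)    [193 ≡ 1 mod 8 ⇒ (2/193)^2 = +1]
  = -(193/37)    [QR: 37 ≡ 1 mod 4, sign kept]
  = -(8/37)    [193 ≡ 8 mod 37]
  = (1/37)    [37 ≡ 5 mod 8 ⇒ (2/37)^3 = -1]
  = 1    [(1/37) = 1]
Product: (1)·(1) = 1.

1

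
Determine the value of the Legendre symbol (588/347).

1

Reduce the numerator: 588 ≡ 241 (mod 347), so (588/347) = (241/347).
241 ≡ 1 (mod 4), so quadratic reciprocity gives (241/347) = (347/241). Reduce: 347 ≡ 106 (mod 241). Now have (106/241).
Factor out 2: 106 = 2·53. Since 241 ≡ 1 (mod 8), (2/241) = +1. Now have (53/241).
53 ≡ 1 (mod 4), so quadratic reciprocity gives (53/241) = (241/53). Reduce: 241 ≡ 29 (mod 53). Now have (29/53).
29 ≡ 1 (mod 4), so quadratic reciprocity gives (29/53) = (53/29). Reduce: 53 ≡ 24 (mod 29). Now have (24/29).
Factor out 2: 24 = 2^3·3. Since 29 ≡ 5 (mod 8), (2/29) = -1, and (2/29)^3 = -1. Now have -(3/29).
29 ≡ 1 (mod 4), so quadratic reciprocity gives (3/29) = (29/3). Reduce: 29 ≡ 2 (mod 3). Now have -(2/3).
Factor out 2: 2 = 2. Since 3 ≡ 3 (mod 8), (2/3) = -1. Now have (1/3).
(1/3) = 1. Collecting the sign factors: 1.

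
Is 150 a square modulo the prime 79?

(150|79)
  = (71|79)    [150 ≡ 71 mod 79]
  = -(79|71)    [QR: both ≡ 3 mod 4, sign flips]
  = -(8|71)    [79 ≡ 8 mod 71]
  = -(1|71)    [71 ≡ 7 mod 8 ⇒ (2|71)^3 = +1]
  = -1    [(1|71) = 1]
(150|79) = -1, and 79 is prime, so 150 is not a quadratic residue mod 79.

no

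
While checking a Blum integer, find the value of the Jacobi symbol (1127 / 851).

0

(1127 / 851)
  = (276 / 851)    [1127 ≡ 276 mod 851]
  = (69 / 851)    [851 ≡ 3 mod 8 ⇒ (2 / 851)^2 = +1]
  = (851 / 69)    [QR: 69 ≡ 1 mod 4, sign kept]
  = (23 / 69)    [851 ≡ 23 mod 69]
  = (69 / 23)    [QR: 69 ≡ 1 mod 4, sign kept]
  = (0 / 23)    [69 ≡ 0 mod 23]
  = 0    [numerator 0, gcd > 1]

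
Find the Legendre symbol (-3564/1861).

-1

Reduce the numerator: -3564 ≡ 158 (mod 1861), so (-3564/1861) = (158/1861).
Factor out 2: 158 = 2·79. Since 1861 ≡ 5 (mod 8), (2/1861) = -1. Now have -(79/1861).
1861 ≡ 1 (mod 4), so quadratic reciprocity gives (79/1861) = (1861/79). Reduce: 1861 ≡ 44 (mod 79). Now have -(44/79).
Factor out 2: 44 = 2^2·11. Since 79 ≡ 7 (mod 8), (2/79) = +1, and (2/79)^2 = +1. Now have -(11/79).
Both 11 ≡ 3 and 79 ≡ 3 (mod 4), so reciprocity gives (11/79) = -(79/11). Reduce: 79 ≡ 2 (mod 11). Now have (2/11).
Factor out 2: 2 = 2. Since 11 ≡ 3 (mod 8), (2/11) = -1. Now have -(1/11).
(1/11) = 1. Collecting the sign factors: -1.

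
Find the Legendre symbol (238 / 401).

Factor out 2: 238 = 2·119. Since 401 ≡ 1 (mod 8), (2 / 401) = +1. Now have (119 / 401).
401 ≡ 1 (mod 4), so quadratic reciprocity gives (119 / 401) = (401 / 119). Reduce: 401 ≡ 44 (mod 119). Now have (44 / 119).
Factor out 2: 44 = 2^2·11. Since 119 ≡ 7 (mod 8), (2 / 119) = +1, and (2 / 119)^2 = +1. Now have (11 / 119).
Both 11 ≡ 3 and 119 ≡ 3 (mod 4), so reciprocity gives (11 / 119) = -(119 / 11). Reduce: 119 ≡ 9 (mod 11). Now have -(9 / 11).
9 ≡ 1 (mod 4), so quadratic reciprocity gives (9 / 11) = (11 / 9). Reduce: 11 ≡ 2 (mod 9). Now have -(2 / 9).
Factor out 2: 2 = 2. Since 9 ≡ 1 (mod 8), (2 / 9) = +1. Now have -(1 / 9).
(1 / 9) = 1. Collecting the sign factors: -1.

-1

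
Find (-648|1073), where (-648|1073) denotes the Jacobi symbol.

1

(-648|1073)
  = (648|1073)    [1073 ≡ 1 mod 4 ⇒ (-1|1073) = +1]
  = (81|1073)    [1073 ≡ 1 mod 8 ⇒ (2|1073)^3 = +1]
  = (1073|81)    [QR: 81 ≡ 1 mod 4, sign kept]
  = (20|81)    [1073 ≡ 20 mod 81]
  = (5|81)    [81 ≡ 1 mod 8 ⇒ (2|81)^2 = +1]
  = (81|5)    [QR: 5 ≡ 1 mod 4, sign kept]
  = (1|5)    [81 ≡ 1 mod 5]
  = 1    [(1|5) = 1]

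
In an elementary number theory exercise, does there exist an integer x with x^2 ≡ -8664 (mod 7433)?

no

Reduce the numerator: -8664 ≡ 6202 (mod 7433), so (-8664|7433) = (6202|7433).
Factor out 2: 6202 = 2·3101. Since 7433 ≡ 1 (mod 8), (2|7433) = +1. Now have (3101|7433).
3101 ≡ 1 (mod 4), so quadratic reciprocity gives (3101|7433) = (7433|3101). Reduce: 7433 ≡ 1231 (mod 3101). Now have (1231|3101).
3101 ≡ 1 (mod 4), so quadratic reciprocity gives (1231|3101) = (3101|1231). Reduce: 3101 ≡ 639 (mod 1231). Now have (639|1231).
Both 639 ≡ 3 and 1231 ≡ 3 (mod 4), so reciprocity gives (639|1231) = -(1231|639). Reduce: 1231 ≡ 592 (mod 639). Now have -(592|639).
Factor out 2: 592 = 2^4·37. Since 639 ≡ 7 (mod 8), (2|639) = +1, and (2|639)^4 = +1. Now have -(37|639).
37 ≡ 1 (mod 4), so quadratic reciprocity gives (37|639) = (639|37). Reduce: 639 ≡ 10 (mod 37). Now have -(10|37).
Factor out 2: 10 = 2·5. Since 37 ≡ 5 (mod 8), (2|37) = -1. Now have (5|37).
5 ≡ 1 (mod 4), so quadratic reciprocity gives (5|37) = (37|5). Reduce: 37 ≡ 2 (mod 5). Now have (2|5).
Factor out 2: 2 = 2. Since 5 ≡ 5 (mod 8), (2|5) = -1. Now have -(1|5).
(1|5) = 1. Collecting the sign factors: -1.
The Legendre symbol is -1, so x^2 ≡ -8664 (mod 7433) has no solution.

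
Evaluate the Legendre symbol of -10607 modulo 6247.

Reduce the numerator: -10607 ≡ 1887 (mod 6247), so (-10607 / 6247) = (1887 / 6247).
Both 1887 ≡ 3 and 6247 ≡ 3 (mod 4), so reciprocity gives (1887 / 6247) = -(6247 / 1887). Reduce: 6247 ≡ 586 (mod 1887). Now have -(586 / 1887).
Factor out 2: 586 = 2·293. Since 1887 ≡ 7 (mod 8), (2 / 1887) = +1. Now have -(293 / 1887).
293 ≡ 1 (mod 4), so quadratic reciprocity gives (293 / 1887) = (1887 / 293). Reduce: 1887 ≡ 129 (mod 293). Now have -(129 / 293).
129 ≡ 1 (mod 4), so quadratic reciprocity gives (129 / 293) = (293 / 129). Reduce: 293 ≡ 35 (mod 129). Now have -(35 / 129).
129 ≡ 1 (mod 4), so quadratic reciprocity gives (35 / 129) = (129 / 35). Reduce: 129 ≡ 24 (mod 35). Now have -(24 / 35).
Factor out 2: 24 = 2^3·3. Since 35 ≡ 3 (mod 8), (2 / 35) = -1, and (2 / 35)^3 = -1. Now have (3 / 35).
Both 3 ≡ 3 and 35 ≡ 3 (mod 4), so reciprocity gives (3 / 35) = -(35 / 3). Reduce: 35 ≡ 2 (mod 3). Now have -(2 / 3).
Factor out 2: 2 = 2. Since 3 ≡ 3 (mod 8), (2 / 3) = -1. Now have (1 / 3).
(1 / 3) = 1. Collecting the sign factors: 1.

1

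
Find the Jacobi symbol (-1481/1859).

1

(-1481/1859)
  = (378/1859)    [-1481 ≡ 378 mod 1859]
  = -(189/1859)    [1859 ≡ 3 mod 8 ⇒ (2/1859) = -1]
  = -(1859/189)    [QR: 189 ≡ 1 mod 4, sign kept]
  = -(158/189)    [1859 ≡ 158 mod 189]
  = (79/189)    [189 ≡ 5 mod 8 ⇒ (2/189) = -1]
  = (189/79)    [QR: 189 ≡ 1 mod 4, sign kept]
  = (31/79)    [189 ≡ 31 mod 79]
  = -(79/31)    [QR: both ≡ 3 mod 4, sign flips]
  = -(17/31)    [79 ≡ 17 mod 31]
  = -(31/17)    [QR: 17 ≡ 1 mod 4, sign kept]
  = -(14/17)    [31 ≡ 14 mod 17]
  = -(7/17)    [17 ≡ 1 mod 8 ⇒ (2/17) = +1]
  = -(17/7)    [QR: 17 ≡ 1 mod 4, sign kept]
  = -(3/7)    [17 ≡ 3 mod 7]
  = (7/3)    [QR: both ≡ 3 mod 4, sign flips]
  = (1/3)    [7 ≡ 1 mod 3]
  = 1    [(1/3) = 1]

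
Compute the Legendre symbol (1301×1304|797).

-1

By multiplicativity, (1301·1304|797) = (1301|797)·(1304|797).
First factor (1301|797):
(1301|797)
  = (504|797)    [1301 ≡ 504 mod 797]
  = -(63|797)    [797 ≡ 5 mod 8 ⇒ (2|797)^3 = -1]
  = -(797|63)    [QR: 797 ≡ 1 mod 4, sign kept]
  = -(41|63)    [797 ≡ 41 mod 63]
  = -(63|41)    [QR: 41 ≡ 1 mod 4, sign kept]
  = -(22|41)    [63 ≡ 22 mod 41]
  = -(11|41)    [41 ≡ 1 mod 8 ⇒ (2|41) = +1]
  = -(41|11)    [QR: 41 ≡ 1 mod 4, sign kept]
  = -(8|11)    [41 ≡ 8 mod 11]
  = (1|11)    [11 ≡ 3 mod 8 ⇒ (2|11)^3 = -1]
  = 1    [(1|11) = 1]
Second factor (1304|797):
(1304|797)
  = (507|797)    [1304 ≡ 507 mod 797]
  = (797|507)    [QR: 797 ≡ 1 mod 4, sign kept]
  = (290|507)    [797 ≡ 290 mod 507]
  = -(145|507)    [507 ≡ 3 mod 8 ⇒ (2|507) = -1]
  = -(507|145)    [QR: 145 ≡ 1 mod 4, sign kept]
  = -(72|145)    [507 ≡ 72 mod 145]
  = -(9|145)    [145 ≡ 1 mod 8 ⇒ (2|145)^3 = +1]
  = -(145|9)    [QR: 9 ≡ 1 mod 4, sign kept]
  = -(1|9)    [145 ≡ 1 mod 9]
  = -1    [(1|9) = 1]
Product: (1)·(-1) = -1.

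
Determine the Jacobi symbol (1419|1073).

Reduce the numerator: 1419 ≡ 346 (mod 1073), so (1419|1073) = (346|1073).
Factor out 2: 346 = 2·173. Since 1073 ≡ 1 (mod 8), (2|1073) = +1. Now have (173|1073).
173 ≡ 1 (mod 4), so quadratic reciprocity gives (173|1073) = (1073|173). Reduce: 1073 ≡ 35 (mod 173). Now have (35|173).
173 ≡ 1 (mod 4), so quadratic reciprocity gives (35|173) = (173|35). Reduce: 173 ≡ 33 (mod 35). Now have (33|35).
33 ≡ 1 (mod 4), so quadratic reciprocity gives (33|35) = (35|33). Reduce: 35 ≡ 2 (mod 33). Now have (2|33).
Factor out 2: 2 = 2. Since 33 ≡ 1 (mod 8), (2|33) = +1. Now have (1|33).
(1|33) = 1. Collecting the sign factors: 1.

1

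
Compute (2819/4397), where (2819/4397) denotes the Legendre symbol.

-1

4397 ≡ 1 (mod 4), so quadratic reciprocity gives (2819/4397) = (4397/2819). Reduce: 4397 ≡ 1578 (mod 2819). Now have (1578/2819).
Factor out 2: 1578 = 2·789. Since 2819 ≡ 3 (mod 8), (2/2819) = -1. Now have -(789/2819).
789 ≡ 1 (mod 4), so quadratic reciprocity gives (789/2819) = (2819/789). Reduce: 2819 ≡ 452 (mod 789). Now have -(452/789).
Factor out 2: 452 = 2^2·113. Since 789 ≡ 5 (mod 8), (2/789) = -1, and (2/789)^2 = +1. Now have -(113/789).
113 ≡ 1 (mod 4), so quadratic reciprocity gives (113/789) = (789/113). Reduce: 789 ≡ 111 (mod 113). Now have -(111/113).
113 ≡ 1 (mod 4), so quadratic reciprocity gives (111/113) = (113/111). Reduce: 113 ≡ 2 (mod 111). Now have -(2/111).
Factor out 2: 2 = 2. Since 111 ≡ 7 (mod 8), (2/111) = +1. Now have -(1/111).
(1/111) = 1. Collecting the sign factors: -1.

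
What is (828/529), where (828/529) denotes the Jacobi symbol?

0

Reduce the numerator: 828 ≡ 299 (mod 529), so (828/529) = (299/529).
529 ≡ 1 (mod 4), so quadratic reciprocity gives (299/529) = (529/299). Reduce: 529 ≡ 230 (mod 299). Now have (230/299).
Factor out 2: 230 = 2·115. Since 299 ≡ 3 (mod 8), (2/299) = -1. Now have -(115/299).
Both 115 ≡ 3 and 299 ≡ 3 (mod 4), so reciprocity gives (115/299) = -(299/115). Reduce: 299 ≡ 69 (mod 115). Now have (69/115).
69 ≡ 1 (mod 4), so quadratic reciprocity gives (69/115) = (115/69). Reduce: 115 ≡ 46 (mod 69). Now have (46/69).
Factor out 2: 46 = 2·23. Since 69 ≡ 5 (mod 8), (2/69) = -1. Now have -(23/69).
69 ≡ 1 (mod 4), so quadratic reciprocity gives (23/69) = (69/23). Reduce: 69 ≡ 0 (mod 23). Now have -(0/23).
The numerator is now 0 with denominator 23 > 1: the symbol is 0.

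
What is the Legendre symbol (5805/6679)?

1

(5805/6679)
  = (6679/5805)    [QR: 5805 ≡ 1 mod 4, sign kept]
  = (874/5805)    [6679 ≡ 874 mod 5805]
  = -(437/5805)    [5805 ≡ 5 mod 8 ⇒ (2/5805) = -1]
  = -(5805/437)    [QR: 437 ≡ 1 mod 4, sign kept]
  = -(124/437)    [5805 ≡ 124 mod 437]
  = -(31/437)    [437 ≡ 5 mod 8 ⇒ (2/437)^2 = +1]
  = -(437/31)    [QR: 437 ≡ 1 mod 4, sign kept]
  = -(3/31)    [437 ≡ 3 mod 31]
  = (31/3)    [QR: both ≡ 3 mod 4, sign flips]
  = (1/3)    [31 ≡ 1 mod 3]
  = 1    [(1/3) = 1]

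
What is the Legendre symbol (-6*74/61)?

-1

By multiplicativity, (-6·74/61) = (-6/61)·(74/61).
First factor (-6/61):
(-6/61)
  = (6/61)    [61 ≡ 1 mod 4 ⇒ (-1/61) = +1]
  = -(3/61)    [61 ≡ 5 mod 8 ⇒ (2/61) = -1]
  = -(61/3)    [QR: 61 ≡ 1 mod 4, sign kept]
  = -(1/3)    [61 ≡ 1 mod 3]
  = -1    [(1/3) = 1]
Second factor (74/61):
(74/61)
  = (13/61)    [74 ≡ 13 mod 61]
  = (61/13)    [QR: 13 ≡ 1 mod 4, sign kept]
  = (9/13)    [61 ≡ 9 mod 13]
  = (13/9)    [QR: 9 ≡ 1 mod 4, sign kept]
  = (4/9)    [13 ≡ 4 mod 9]
  = (1/9)    [9 ≡ 1 mod 8 ⇒ (2/9)^2 = +1]
  = 1    [(1/9) = 1]
Product: (-1)·(1) = -1.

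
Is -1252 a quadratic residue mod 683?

(-1252/683)
  = (114/683)    [-1252 ≡ 114 mod 683]
  = -(57/683)    [683 ≡ 3 mod 8 ⇒ (2/683) = -1]
  = -(683/57)    [QR: 57 ≡ 1 mod 4, sign kept]
  = -(56/57)    [683 ≡ 56 mod 57]
  = -(7/57)    [57 ≡ 1 mod 8 ⇒ (2/57)^3 = +1]
  = -(57/7)    [QR: 57 ≡ 1 mod 4, sign kept]
  = -(1/7)    [57 ≡ 1 mod 7]
  = -1    [(1/7) = 1]
(-1252/683) = -1, and 683 is prime, so -1252 is not a quadratic residue mod 683.

no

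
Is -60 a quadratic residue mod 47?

Reduce the numerator: -60 ≡ 34 (mod 47), so (-60/47) = (34/47).
Factor out 2: 34 = 2·17. Since 47 ≡ 7 (mod 8), (2/47) = +1. Now have (17/47).
17 ≡ 1 (mod 4), so quadratic reciprocity gives (17/47) = (47/17). Reduce: 47 ≡ 13 (mod 17). Now have (13/17).
13 ≡ 1 (mod 4), so quadratic reciprocity gives (13/17) = (17/13). Reduce: 17 ≡ 4 (mod 13). Now have (4/13).
Factor out 2: 4 = 2^2. Since 13 ≡ 5 (mod 8), (2/13) = -1, and (2/13)^2 = +1. Now have (1/13).
(1/13) = 1. Collecting the sign factors: 1.
The Legendre symbol is 1, so x^2 ≡ -60 (mod 47) has solution.

yes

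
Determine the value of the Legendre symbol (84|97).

-1

(84|97)
  = (21|97)    [97 ≡ 1 mod 8 ⇒ (2|97)^2 = +1]
  = (97|21)    [QR: 21 ≡ 1 mod 4, sign kept]
  = (13|21)    [97 ≡ 13 mod 21]
  = (21|13)    [QR: 13 ≡ 1 mod 4, sign kept]
  = (8|13)    [21 ≡ 8 mod 13]
  = -(1|13)    [13 ≡ 5 mod 8 ⇒ (2|13)^3 = -1]
  = -1    [(1|13) = 1]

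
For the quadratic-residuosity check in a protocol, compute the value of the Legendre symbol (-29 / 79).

(-29 / 79)
  = (50 / 79)    [-29 ≡ 50 mod 79]
  = (25 / 79)    [79 ≡ 7 mod 8 ⇒ (2 / 79) = +1]
  = (79 / 25)    [QR: 25 ≡ 1 mod 4, sign kept]
  = (4 / 25)    [79 ≡ 4 mod 25]
  = (1 / 25)    [25 ≡ 1 mod 8 ⇒ (2 / 25)^2 = +1]
  = 1    [(1 / 25) = 1]

1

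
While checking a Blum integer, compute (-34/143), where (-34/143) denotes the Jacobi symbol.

Pull out -1: (-34/143) = (-1/143)·(34/143). Since 143 ≡ 3 (mod 4), (-1/143) = -1. Now have -(34/143).
Factor out 2: 34 = 2·17. Since 143 ≡ 7 (mod 8), (2/143) = +1. Now have -(17/143).
17 ≡ 1 (mod 4), so quadratic reciprocity gives (17/143) = (143/17). Reduce: 143 ≡ 7 (mod 17). Now have -(7/17).
17 ≡ 1 (mod 4), so quadratic reciprocity gives (7/17) = (17/7). Reduce: 17 ≡ 3 (mod 7). Now have -(3/7).
Both 3 ≡ 3 and 7 ≡ 3 (mod 4), so reciprocity gives (3/7) = -(7/3). Reduce: 7 ≡ 1 (mod 3). Now have (1/3).
(1/3) = 1. Collecting the sign factors: 1.

1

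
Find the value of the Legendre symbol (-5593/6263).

-1

(-5593/6263)
  = (670/6263)    [-5593 ≡ 670 mod 6263]
  = (335/6263)    [6263 ≡ 7 mod 8 ⇒ (2/6263) = +1]
  = -(6263/335)    [QR: both ≡ 3 mod 4, sign flips]
  = -(233/335)    [6263 ≡ 233 mod 335]
  = -(335/233)    [QR: 233 ≡ 1 mod 4, sign kept]
  = -(102/233)    [335 ≡ 102 mod 233]
  = -(51/233)    [233 ≡ 1 mod 8 ⇒ (2/233) = +1]
  = -(233/51)    [QR: 233 ≡ 1 mod 4, sign kept]
  = -(29/51)    [233 ≡ 29 mod 51]
  = -(51/29)    [QR: 29 ≡ 1 mod 4, sign kept]
  = -(22/29)    [51 ≡ 22 mod 29]
  = (11/29)    [29 ≡ 5 mod 8 ⇒ (2/29) = -1]
  = (29/11)    [QR: 29 ≡ 1 mod 4, sign kept]
  = (7/11)    [29 ≡ 7 mod 11]
  = -(11/7)    [QR: both ≡ 3 mod 4, sign flips]
  = -(4/7)    [11 ≡ 4 mod 7]
  = -(1/7)    [7 ≡ 7 mod 8 ⇒ (2/7)^2 = +1]
  = -1    [(1/7) = 1]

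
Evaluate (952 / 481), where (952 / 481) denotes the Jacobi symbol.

1

(952 / 481)
  = (471 / 481)    [952 ≡ 471 mod 481]
  = (481 / 471)    [QR: 481 ≡ 1 mod 4, sign kept]
  = (10 / 471)    [481 ≡ 10 mod 471]
  = (5 / 471)    [471 ≡ 7 mod 8 ⇒ (2 / 471) = +1]
  = (471 / 5)    [QR: 5 ≡ 1 mod 4, sign kept]
  = (1 / 5)    [471 ≡ 1 mod 5]
  = 1    [(1 / 5) = 1]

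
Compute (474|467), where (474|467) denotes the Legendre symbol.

1

Reduce the numerator: 474 ≡ 7 (mod 467), so (474|467) = (7|467).
Both 7 ≡ 3 and 467 ≡ 3 (mod 4), so reciprocity gives (7|467) = -(467|7). Reduce: 467 ≡ 5 (mod 7). Now have -(5|7).
5 ≡ 1 (mod 4), so quadratic reciprocity gives (5|7) = (7|5). Reduce: 7 ≡ 2 (mod 5). Now have -(2|5).
Factor out 2: 2 = 2. Since 5 ≡ 5 (mod 8), (2|5) = -1. Now have (1|5).
(1|5) = 1. Collecting the sign factors: 1.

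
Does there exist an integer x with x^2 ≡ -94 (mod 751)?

Reduce the numerator: -94 ≡ 657 (mod 751), so (-94|751) = (657|751).
657 ≡ 1 (mod 4), so quadratic reciprocity gives (657|751) = (751|657). Reduce: 751 ≡ 94 (mod 657). Now have (94|657).
Factor out 2: 94 = 2·47. Since 657 ≡ 1 (mod 8), (2|657) = +1. Now have (47|657).
657 ≡ 1 (mod 4), so quadratic reciprocity gives (47|657) = (657|47). Reduce: 657 ≡ 46 (mod 47). Now have (46|47).
Factor out 2: 46 = 2·23. Since 47 ≡ 7 (mod 8), (2|47) = +1. Now have (23|47).
Both 23 ≡ 3 and 47 ≡ 3 (mod 4), so reciprocity gives (23|47) = -(47|23). Reduce: 47 ≡ 1 (mod 23). Now have -(1|23).
(1|23) = 1. Collecting the sign factors: -1.
The Legendre symbol is -1, so x^2 ≡ -94 (mod 751) has no solution.

no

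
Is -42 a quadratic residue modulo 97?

no

(-42/97)
  = (55/97)    [-42 ≡ 55 mod 97]
  = (97/55)    [QR: 97 ≡ 1 mod 4, sign kept]
  = (42/55)    [97 ≡ 42 mod 55]
  = (21/55)    [55 ≡ 7 mod 8 ⇒ (2/55) = +1]
  = (55/21)    [QR: 21 ≡ 1 mod 4, sign kept]
  = (13/21)    [55 ≡ 13 mod 21]
  = (21/13)    [QR: 13 ≡ 1 mod 4, sign kept]
  = (8/13)    [21 ≡ 8 mod 13]
  = -(1/13)    [13 ≡ 5 mod 8 ⇒ (2/13)^3 = -1]
  = -1    [(1/13) = 1]
The Legendre symbol is -1, so x^2 ≡ -42 (mod 97) has no solution.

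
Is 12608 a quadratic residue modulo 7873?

Reduce the numerator: 12608 ≡ 4735 (mod 7873), so (12608|7873) = (4735|7873).
7873 ≡ 1 (mod 4), so quadratic reciprocity gives (4735|7873) = (7873|4735). Reduce: 7873 ≡ 3138 (mod 4735). Now have (3138|4735).
Factor out 2: 3138 = 2·1569. Since 4735 ≡ 7 (mod 8), (2|4735) = +1. Now have (1569|4735).
1569 ≡ 1 (mod 4), so quadratic reciprocity gives (1569|4735) = (4735|1569). Reduce: 4735 ≡ 28 (mod 1569). Now have (28|1569).
Factor out 2: 28 = 2^2·7. Since 1569 ≡ 1 (mod 8), (2|1569) = +1, and (2|1569)^2 = +1. Now have (7|1569).
1569 ≡ 1 (mod 4), so quadratic reciprocity gives (7|1569) = (1569|7). Reduce: 1569 ≡ 1 (mod 7). Now have (1|7).
(1|7) = 1. Collecting the sign factors: 1.
The Legendre symbol is 1, so x^2 ≡ 12608 (mod 7873) has solution.

yes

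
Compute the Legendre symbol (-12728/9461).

-1

(-12728/9461)
  = (6194/9461)    [-12728 ≡ 6194 mod 9461]
  = -(3097/9461)    [9461 ≡ 5 mod 8 ⇒ (2/9461) = -1]
  = -(9461/3097)    [QR: 3097 ≡ 1 mod 4, sign kept]
  = -(170/3097)    [9461 ≡ 170 mod 3097]
  = -(85/3097)    [3097 ≡ 1 mod 8 ⇒ (2/3097) = +1]
  = -(3097/85)    [QR: 85 ≡ 1 mod 4, sign kept]
  = -(37/85)    [3097 ≡ 37 mod 85]
  = -(85/37)    [QR: 37 ≡ 1 mod 4, sign kept]
  = -(11/37)    [85 ≡ 11 mod 37]
  = -(37/11)    [QR: 37 ≡ 1 mod 4, sign kept]
  = -(4/11)    [37 ≡ 4 mod 11]
  = -(1/11)    [11 ≡ 3 mod 8 ⇒ (2/11)^2 = +1]
  = -1    [(1/11) = 1]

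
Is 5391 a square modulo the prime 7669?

7669 ≡ 1 (mod 4), so quadratic reciprocity gives (5391/7669) = (7669/5391). Reduce: 7669 ≡ 2278 (mod 5391). Now have (2278/5391).
Factor out 2: 2278 = 2·1139. Since 5391 ≡ 7 (mod 8), (2/5391) = +1. Now have (1139/5391).
Both 1139 ≡ 3 and 5391 ≡ 3 (mod 4), so reciprocity gives (1139/5391) = -(5391/1139). Reduce: 5391 ≡ 835 (mod 1139). Now have -(835/1139).
Both 835 ≡ 3 and 1139 ≡ 3 (mod 4), so reciprocity gives (835/1139) = -(1139/835). Reduce: 1139 ≡ 304 (mod 835). Now have (304/835).
Factor out 2: 304 = 2^4·19. Since 835 ≡ 3 (mod 8), (2/835) = -1, and (2/835)^4 = +1. Now have (19/835).
Both 19 ≡ 3 and 835 ≡ 3 (mod 4), so reciprocity gives (19/835) = -(835/19). Reduce: 835 ≡ 18 (mod 19). Now have -(18/19).
Factor out 2: 18 = 2·9. Since 19 ≡ 3 (mod 8), (2/19) = -1. Now have (9/19).
9 ≡ 1 (mod 4), so quadratic reciprocity gives (9/19) = (19/9). Reduce: 19 ≡ 1 (mod 9). Now have (1/9).
(1/9) = 1. Collecting the sign factors: 1.
(5391/7669) = 1, and 7669 is prime, so 5391 is a quadratic residue mod 7669.

yes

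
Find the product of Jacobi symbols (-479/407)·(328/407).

By multiplicativity, (-479·328/407) = (-479/407)·(328/407).
First factor (-479/407):
(-479/407)
  = -(479/407)    [407 ≡ 3 mod 4 ⇒ (-1/407) = -1]
  = -(72/407)    [479 ≡ 72 mod 407]
  = -(9/407)    [407 ≡ 7 mod 8 ⇒ (2/407)^3 = +1]
  = -(407/9)    [QR: 9 ≡ 1 mod 4, sign kept]
  = -(2/9)    [407 ≡ 2 mod 9]
  = -(1/9)    [9 ≡ 1 mod 8 ⇒ (2/9) = +1]
  = -1    [(1/9) = 1]
Second factor (328/407):
(328/407)
  = (41/407)    [407 ≡ 7 mod 8 ⇒ (2/407)^3 = +1]
  = (407/41)    [QR: 41 ≡ 1 mod 4, sign kept]
  = (38/41)    [407 ≡ 38 mod 41]
  = (19/41)    [41 ≡ 1 mod 8 ⇒ (2/41) = +1]
  = (41/19)    [QR: 41 ≡ 1 mod 4, sign kept]
  = (3/19)    [41 ≡ 3 mod 19]
  = -(19/3)    [QR: both ≡ 3 mod 4, sign flips]
  = -(1/3)    [19 ≡ 1 mod 3]
  = -1    [(1/3) = 1]
Product: (-1)·(-1) = 1.

1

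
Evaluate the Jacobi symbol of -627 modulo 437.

(-627/437)
  = (247/437)    [-627 ≡ 247 mod 437]
  = (437/247)    [QR: 437 ≡ 1 mod 4, sign kept]
  = (190/247)    [437 ≡ 190 mod 247]
  = (95/247)    [247 ≡ 7 mod 8 ⇒ (2/247) = +1]
  = -(247/95)    [QR: both ≡ 3 mod 4, sign flips]
  = -(57/95)    [247 ≡ 57 mod 95]
  = -(95/57)    [QR: 57 ≡ 1 mod 4, sign kept]
  = -(38/57)    [95 ≡ 38 mod 57]
  = -(19/57)    [57 ≡ 1 mod 8 ⇒ (2/57) = +1]
  = -(57/19)    [QR: 57 ≡ 1 mod 4, sign kept]
  = -(0/19)    [57 ≡ 0 mod 19]
  = 0    [numerator 0, gcd > 1]

0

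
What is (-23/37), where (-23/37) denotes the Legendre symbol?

Pull out -1: (-23/37) = (-1/37)·(23/37). Since 37 ≡ 1 (mod 4), (-1/37) = +1. Now have (23/37).
37 ≡ 1 (mod 4), so quadratic reciprocity gives (23/37) = (37/23). Reduce: 37 ≡ 14 (mod 23). Now have (14/23).
Factor out 2: 14 = 2·7. Since 23 ≡ 7 (mod 8), (2/23) = +1. Now have (7/23).
Both 7 ≡ 3 and 23 ≡ 3 (mod 4), so reciprocity gives (7/23) = -(23/7). Reduce: 23 ≡ 2 (mod 7). Now have -(2/7).
Factor out 2: 2 = 2. Since 7 ≡ 7 (mod 8), (2/7) = +1. Now have -(1/7).
(1/7) = 1. Collecting the sign factors: -1.

-1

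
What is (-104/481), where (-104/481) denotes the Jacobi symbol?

(-104/481)
  = (104/481)    [481 ≡ 1 mod 4 ⇒ (-1/481) = +1]
  = (13/481)    [481 ≡ 1 mod 8 ⇒ (2/481)^3 = +1]
  = (481/13)    [QR: 13 ≡ 1 mod 4, sign kept]
  = (0/13)    [481 ≡ 0 mod 13]
  = 0    [numerator 0, gcd > 1]

0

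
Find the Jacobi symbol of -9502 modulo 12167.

-1

Reduce the numerator: -9502 ≡ 2665 (mod 12167), so (-9502/12167) = (2665/12167).
2665 ≡ 1 (mod 4), so quadratic reciprocity gives (2665/12167) = (12167/2665). Reduce: 12167 ≡ 1507 (mod 2665). Now have (1507/2665).
2665 ≡ 1 (mod 4), so quadratic reciprocity gives (1507/2665) = (2665/1507). Reduce: 2665 ≡ 1158 (mod 1507). Now have (1158/1507).
Factor out 2: 1158 = 2·579. Since 1507 ≡ 3 (mod 8), (2/1507) = -1. Now have -(579/1507).
Both 579 ≡ 3 and 1507 ≡ 3 (mod 4), so reciprocity gives (579/1507) = -(1507/579). Reduce: 1507 ≡ 349 (mod 579). Now have (349/579).
349 ≡ 1 (mod 4), so quadratic reciprocity gives (349/579) = (579/349). Reduce: 579 ≡ 230 (mod 349). Now have (230/349).
Factor out 2: 230 = 2·115. Since 349 ≡ 5 (mod 8), (2/349) = -1. Now have -(115/349).
349 ≡ 1 (mod 4), so quadratic reciprocity gives (115/349) = (349/115). Reduce: 349 ≡ 4 (mod 115). Now have -(4/115).
Factor out 2: 4 = 2^2. Since 115 ≡ 3 (mod 8), (2/115) = -1, and (2/115)^2 = +1. Now have -(1/115).
(1/115) = 1. Collecting the sign factors: -1.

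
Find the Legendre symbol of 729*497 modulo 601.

1

By multiplicativity, (729·497|601) = (729|601)·(497|601).
First factor (729|601):
Reduce the numerator: 729 ≡ 128 (mod 601), so (729|601) = (128|601).
Factor out 2: 128 = 2^7. Since 601 ≡ 1 (mod 8), (2|601) = +1, and (2|601)^7 = +1. Now have (1|601).
(1|601) = 1. Collecting the sign factors: 1.
Second factor (497|601):
497 ≡ 1 (mod 4), so quadratic reciprocity gives (497|601) = (601|497). Reduce: 601 ≡ 104 (mod 497). Now have (104|497).
Factor out 2: 104 = 2^3·13. Since 497 ≡ 1 (mod 8), (2|497) = +1, and (2|497)^3 = +1. Now have (13|497).
13 ≡ 1 (mod 4), so quadratic reciprocity gives (13|497) = (497|13). Reduce: 497 ≡ 3 (mod 13). Now have (3|13).
13 ≡ 1 (mod 4), so quadratic reciprocity gives (3|13) = (13|3). Reduce: 13 ≡ 1 (mod 3). Now have (1|3).
(1|3) = 1. Collecting the sign factors: 1.
Product: (1)·(1) = 1.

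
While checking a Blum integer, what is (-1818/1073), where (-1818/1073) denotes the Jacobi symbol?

Reduce the numerator: -1818 ≡ 328 (mod 1073), so (-1818/1073) = (328/1073).
Factor out 2: 328 = 2^3·41. Since 1073 ≡ 1 (mod 8), (2/1073) = +1, and (2/1073)^3 = +1. Now have (41/1073).
41 ≡ 1 (mod 4), so quadratic reciprocity gives (41/1073) = (1073/41). Reduce: 1073 ≡ 7 (mod 41). Now have (7/41).
41 ≡ 1 (mod 4), so quadratic reciprocity gives (7/41) = (41/7). Reduce: 41 ≡ 6 (mod 7). Now have (6/7).
Factor out 2: 6 = 2·3. Since 7 ≡ 7 (mod 8), (2/7) = +1. Now have (3/7).
Both 3 ≡ 3 and 7 ≡ 3 (mod 4), so reciprocity gives (3/7) = -(7/3). Reduce: 7 ≡ 1 (mod 3). Now have -(1/3).
(1/3) = 1. Collecting the sign factors: -1.

-1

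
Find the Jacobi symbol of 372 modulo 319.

Reduce the numerator: 372 ≡ 53 (mod 319), so (372 / 319) = (53 / 319).
53 ≡ 1 (mod 4), so quadratic reciprocity gives (53 / 319) = (319 / 53). Reduce: 319 ≡ 1 (mod 53). Now have (1 / 53).
(1 / 53) = 1. Collecting the sign factors: 1.

1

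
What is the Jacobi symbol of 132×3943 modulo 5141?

-1

By multiplicativity, (132·3943/5141) = (132/5141)·(3943/5141).
First factor (132/5141):
(132/5141)
  = (33/5141)    [5141 ≡ 5 mod 8 ⇒ (2/5141)^2 = +1]
  = (5141/33)    [QR: 33 ≡ 1 mod 4, sign kept]
  = (26/33)    [5141 ≡ 26 mod 33]
  = (13/33)    [33 ≡ 1 mod 8 ⇒ (2/33) = +1]
  = (33/13)    [QR: 13 ≡ 1 mod 4, sign kept]
  = (7/13)    [33 ≡ 7 mod 13]
  = (13/7)    [QR: 13 ≡ 1 mod 4, sign kept]
  = (6/7)    [13 ≡ 6 mod 7]
  = (3/7)    [7 ≡ 7 mod 8 ⇒ (2/7) = +1]
  = -(7/3)    [QR: both ≡ 3 mod 4, sign flips]
  = -(1/3)    [7 ≡ 1 mod 3]
  = -1    [(1/3) = 1]
Second factor (3943/5141):
(3943/5141)
  = (5141/3943)    [QR: 5141 ≡ 1 mod 4, sign kept]
  = (1198/3943)    [5141 ≡ 1198 mod 3943]
  = (599/3943)    [3943 ≡ 7 mod 8 ⇒ (2/3943) = +1]
  = -(3943/599)    [QR: both ≡ 3 mod 4, sign flips]
  = -(349/599)    [3943 ≡ 349 mod 599]
  = -(599/349)    [QR: 349 ≡ 1 mod 4, sign kept]
  = -(250/349)    [599 ≡ 250 mod 349]
  = (125/349)    [349 ≡ 5 mod 8 ⇒ (2/349) = -1]
  = (349/125)    [QR: 125 ≡ 1 mod 4, sign kept]
  = (99/125)    [349 ≡ 99 mod 125]
  = (125/99)    [QR: 125 ≡ 1 mod 4, sign kept]
  = (26/99)    [125 ≡ 26 mod 99]
  = -(13/99)    [99 ≡ 3 mod 8 ⇒ (2/99) = -1]
  = -(99/13)    [QR: 13 ≡ 1 mod 4, sign kept]
  = -(8/13)    [99 ≡ 8 mod 13]
  = (1/13)    [13 ≡ 5 mod 8 ⇒ (2/13)^3 = -1]
  = 1    [(1/13) = 1]
Product: (-1)·(1) = -1.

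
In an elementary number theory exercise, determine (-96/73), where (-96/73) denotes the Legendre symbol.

Reduce the numerator: -96 ≡ 50 (mod 73), so (-96/73) = (50/73).
Factor out 2: 50 = 2·25. Since 73 ≡ 1 (mod 8), (2/73) = +1. Now have (25/73).
25 ≡ 1 (mod 4), so quadratic reciprocity gives (25/73) = (73/25). Reduce: 73 ≡ 23 (mod 25). Now have (23/25).
25 ≡ 1 (mod 4), so quadratic reciprocity gives (23/25) = (25/23). Reduce: 25 ≡ 2 (mod 23). Now have (2/23).
Factor out 2: 2 = 2. Since 23 ≡ 7 (mod 8), (2/23) = +1. Now have (1/23).
(1/23) = 1. Collecting the sign factors: 1.

1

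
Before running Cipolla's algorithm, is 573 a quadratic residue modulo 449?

no

(573/449)
  = (124/449)    [573 ≡ 124 mod 449]
  = (31/449)    [449 ≡ 1 mod 8 ⇒ (2/449)^2 = +1]
  = (449/31)    [QR: 449 ≡ 1 mod 4, sign kept]
  = (15/31)    [449 ≡ 15 mod 31]
  = -(31/15)    [QR: both ≡ 3 mod 4, sign flips]
  = -(1/15)    [31 ≡ 1 mod 15]
  = -1    [(1/15) = 1]
(573/449) = -1, and 449 is prime, so 573 is not a quadratic residue mod 449.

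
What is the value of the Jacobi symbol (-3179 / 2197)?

-1

(-3179 / 2197)
  = (1215 / 2197)    [-3179 ≡ 1215 mod 2197]
  = (2197 / 1215)    [QR: 2197 ≡ 1 mod 4, sign kept]
  = (982 / 1215)    [2197 ≡ 982 mod 1215]
  = (491 / 1215)    [1215 ≡ 7 mod 8 ⇒ (2 / 1215) = +1]
  = -(1215 / 491)    [QR: both ≡ 3 mod 4, sign flips]
  = -(233 / 491)    [1215 ≡ 233 mod 491]
  = -(491 / 233)    [QR: 233 ≡ 1 mod 4, sign kept]
  = -(25 / 233)    [491 ≡ 25 mod 233]
  = -(233 / 25)    [QR: 25 ≡ 1 mod 4, sign kept]
  = -(8 / 25)    [233 ≡ 8 mod 25]
  = -(1 / 25)    [25 ≡ 1 mod 8 ⇒ (2 / 25)^3 = +1]
  = -1    [(1 / 25) = 1]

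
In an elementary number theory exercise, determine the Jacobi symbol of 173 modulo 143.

Reduce the numerator: 173 ≡ 30 (mod 143), so (173/143) = (30/143).
Factor out 2: 30 = 2·15. Since 143 ≡ 7 (mod 8), (2/143) = +1. Now have (15/143).
Both 15 ≡ 3 and 143 ≡ 3 (mod 4), so reciprocity gives (15/143) = -(143/15). Reduce: 143 ≡ 8 (mod 15). Now have -(8/15).
Factor out 2: 8 = 2^3. Since 15 ≡ 7 (mod 8), (2/15) = +1, and (2/15)^3 = +1. Now have -(1/15).
(1/15) = 1. Collecting the sign factors: -1.

-1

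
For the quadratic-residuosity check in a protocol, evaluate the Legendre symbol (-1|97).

(-1|97)
  = (1|97)    [97 ≡ 1 mod 4 ⇒ (-1|97) = +1]
  = 1    [(1|97) = 1]

1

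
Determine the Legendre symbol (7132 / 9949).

Factor out 2: 7132 = 2^2·1783. Since 9949 ≡ 5 (mod 8), (2 / 9949) = -1, and (2 / 9949)^2 = +1. Now have (1783 / 9949).
9949 ≡ 1 (mod 4), so quadratic reciprocity gives (1783 / 9949) = (9949 / 1783). Reduce: 9949 ≡ 1034 (mod 1783). Now have (1034 / 1783).
Factor out 2: 1034 = 2·517. Since 1783 ≡ 7 (mod 8), (2 / 1783) = +1. Now have (517 / 1783).
517 ≡ 1 (mod 4), so quadratic reciprocity gives (517 / 1783) = (1783 / 517). Reduce: 1783 ≡ 232 (mod 517). Now have (232 / 517).
Factor out 2: 232 = 2^3·29. Since 517 ≡ 5 (mod 8), (2 / 517) = -1, and (2 / 517)^3 = -1. Now have -(29 / 517).
29 ≡ 1 (mod 4), so quadratic reciprocity gives (29 / 517) = (517 / 29). Reduce: 517 ≡ 24 (mod 29). Now have -(24 / 29).
Factor out 2: 24 = 2^3·3. Since 29 ≡ 5 (mod 8), (2 / 29) = -1, and (2 / 29)^3 = -1. Now have (3 / 29).
29 ≡ 1 (mod 4), so quadratic reciprocity gives (3 / 29) = (29 / 3). Reduce: 29 ≡ 2 (mod 3). Now have (2 / 3).
Factor out 2: 2 = 2. Since 3 ≡ 3 (mod 8), (2 / 3) = -1. Now have -(1 / 3).
(1 / 3) = 1. Collecting the sign factors: -1.

-1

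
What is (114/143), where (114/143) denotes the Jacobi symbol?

(114/143)
  = (57/143)    [143 ≡ 7 mod 8 ⇒ (2/143) = +1]
  = (143/57)    [QR: 57 ≡ 1 mod 4, sign kept]
  = (29/57)    [143 ≡ 29 mod 57]
  = (57/29)    [QR: 29 ≡ 1 mod 4, sign kept]
  = (28/29)    [57 ≡ 28 mod 29]
  = (7/29)    [29 ≡ 5 mod 8 ⇒ (2/29)^2 = +1]
  = (29/7)    [QR: 29 ≡ 1 mod 4, sign kept]
  = (1/7)    [29 ≡ 1 mod 7]
  = 1    [(1/7) = 1]

1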